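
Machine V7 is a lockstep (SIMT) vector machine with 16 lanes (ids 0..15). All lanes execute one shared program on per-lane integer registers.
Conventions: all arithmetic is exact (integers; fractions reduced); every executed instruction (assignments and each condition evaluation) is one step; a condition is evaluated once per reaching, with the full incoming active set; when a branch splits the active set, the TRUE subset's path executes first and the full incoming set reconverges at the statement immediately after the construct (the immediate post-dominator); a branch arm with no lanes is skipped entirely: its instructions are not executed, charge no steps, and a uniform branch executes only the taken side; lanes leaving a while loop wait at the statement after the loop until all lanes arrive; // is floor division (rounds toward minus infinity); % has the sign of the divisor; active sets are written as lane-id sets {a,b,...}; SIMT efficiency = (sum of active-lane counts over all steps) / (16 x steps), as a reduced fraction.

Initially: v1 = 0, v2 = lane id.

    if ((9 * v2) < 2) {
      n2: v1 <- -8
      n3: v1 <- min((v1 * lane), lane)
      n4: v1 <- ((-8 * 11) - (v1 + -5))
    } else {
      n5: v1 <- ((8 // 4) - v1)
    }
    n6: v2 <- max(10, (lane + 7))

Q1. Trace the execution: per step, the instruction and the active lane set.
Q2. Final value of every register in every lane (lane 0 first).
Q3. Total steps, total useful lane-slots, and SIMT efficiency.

step 0: eval ((9 * v2) < 2)          {0,1,2,3,4,5,6,7,8,9,10,11,12,13,14,15}
step 1: v1 <- -8                     {0}
step 2: v1 <- min((v1 * lane), lane) {0}
step 3: v1 <- ((-8 * 11) - (v1 + -5)) {0}
step 4: v1 <- ((8 // 4) - v1)        {1,2,3,4,5,6,7,8,9,10,11,12,13,14,15}
step 5: v2 <- max(10, (lane + 7))    {0,1,2,3,4,5,6,7,8,9,10,11,12,13,14,15}

Answer: 6 steps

v1: -83,2,2,2,2,2,2,2,2,2,2,2,2,2,2,2
v2: 10,10,10,10,11,12,13,14,15,16,17,18,19,20,21,22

steps = 6; useful = 50; efficiency = 50/96 = 25/48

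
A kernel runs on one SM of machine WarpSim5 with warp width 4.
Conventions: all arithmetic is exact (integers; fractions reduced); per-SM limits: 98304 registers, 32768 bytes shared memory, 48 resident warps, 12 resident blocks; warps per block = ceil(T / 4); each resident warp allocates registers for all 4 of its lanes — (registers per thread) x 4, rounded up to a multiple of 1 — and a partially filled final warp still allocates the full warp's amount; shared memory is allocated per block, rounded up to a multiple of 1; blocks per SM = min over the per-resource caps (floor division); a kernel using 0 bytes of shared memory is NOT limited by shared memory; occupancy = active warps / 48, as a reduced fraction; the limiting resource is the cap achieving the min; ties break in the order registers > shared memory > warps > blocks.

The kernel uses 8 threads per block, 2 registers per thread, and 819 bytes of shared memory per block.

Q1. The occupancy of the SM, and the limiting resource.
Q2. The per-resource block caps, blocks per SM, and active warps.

Answer: occupancy 1/2, limited by blocks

registers: 6144 blocks
shared memory: 40 blocks
warps: 24 blocks
blocks: 12 blocks

Answer: 12 blocks, 24 active warps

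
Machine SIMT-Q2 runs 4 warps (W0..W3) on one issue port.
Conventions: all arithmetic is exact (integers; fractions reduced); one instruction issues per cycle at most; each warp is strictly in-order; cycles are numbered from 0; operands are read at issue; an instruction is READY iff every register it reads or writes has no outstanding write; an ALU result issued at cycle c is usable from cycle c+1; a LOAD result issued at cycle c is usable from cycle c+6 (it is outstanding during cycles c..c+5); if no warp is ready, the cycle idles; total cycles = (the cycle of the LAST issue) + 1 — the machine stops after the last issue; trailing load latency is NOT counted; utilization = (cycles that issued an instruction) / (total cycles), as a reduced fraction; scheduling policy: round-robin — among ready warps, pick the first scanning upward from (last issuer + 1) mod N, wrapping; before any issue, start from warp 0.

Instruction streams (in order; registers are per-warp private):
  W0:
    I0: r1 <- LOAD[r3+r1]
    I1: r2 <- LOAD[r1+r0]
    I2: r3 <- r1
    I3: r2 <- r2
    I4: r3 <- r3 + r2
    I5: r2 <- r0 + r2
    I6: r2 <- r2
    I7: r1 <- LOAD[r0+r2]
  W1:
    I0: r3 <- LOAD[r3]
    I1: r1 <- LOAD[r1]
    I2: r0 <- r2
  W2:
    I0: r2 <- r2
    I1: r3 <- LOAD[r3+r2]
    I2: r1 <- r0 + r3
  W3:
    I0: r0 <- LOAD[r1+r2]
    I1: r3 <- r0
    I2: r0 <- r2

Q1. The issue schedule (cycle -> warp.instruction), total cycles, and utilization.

cycle 0: W0.I0
cycle 1: W1.I0
cycle 2: W2.I0
cycle 3: W3.I0
cycle 4: W1.I1
cycle 5: W2.I1
cycle 6: W0.I1
cycle 7: W1.I2
cycle 8: W0.I2
cycle 9: W3.I1
cycle 10: W3.I2
cycle 11: W2.I2
cycle 12: W0.I3
cycle 13: W0.I4
cycle 14: W0.I5
cycle 15: W0.I6
cycle 16: W0.I7

Answer: 17 cycles, utilization 1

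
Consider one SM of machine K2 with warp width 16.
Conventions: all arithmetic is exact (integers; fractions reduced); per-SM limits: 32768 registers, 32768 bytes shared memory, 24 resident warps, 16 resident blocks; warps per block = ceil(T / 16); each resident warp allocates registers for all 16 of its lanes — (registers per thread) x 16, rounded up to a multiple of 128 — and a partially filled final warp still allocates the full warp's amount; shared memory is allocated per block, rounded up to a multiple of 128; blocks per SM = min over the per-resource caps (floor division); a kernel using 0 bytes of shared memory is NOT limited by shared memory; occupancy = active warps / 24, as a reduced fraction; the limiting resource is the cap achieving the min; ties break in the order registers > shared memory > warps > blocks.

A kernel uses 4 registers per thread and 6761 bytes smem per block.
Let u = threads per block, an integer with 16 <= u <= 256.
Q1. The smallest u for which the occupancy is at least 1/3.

Answer: u = 17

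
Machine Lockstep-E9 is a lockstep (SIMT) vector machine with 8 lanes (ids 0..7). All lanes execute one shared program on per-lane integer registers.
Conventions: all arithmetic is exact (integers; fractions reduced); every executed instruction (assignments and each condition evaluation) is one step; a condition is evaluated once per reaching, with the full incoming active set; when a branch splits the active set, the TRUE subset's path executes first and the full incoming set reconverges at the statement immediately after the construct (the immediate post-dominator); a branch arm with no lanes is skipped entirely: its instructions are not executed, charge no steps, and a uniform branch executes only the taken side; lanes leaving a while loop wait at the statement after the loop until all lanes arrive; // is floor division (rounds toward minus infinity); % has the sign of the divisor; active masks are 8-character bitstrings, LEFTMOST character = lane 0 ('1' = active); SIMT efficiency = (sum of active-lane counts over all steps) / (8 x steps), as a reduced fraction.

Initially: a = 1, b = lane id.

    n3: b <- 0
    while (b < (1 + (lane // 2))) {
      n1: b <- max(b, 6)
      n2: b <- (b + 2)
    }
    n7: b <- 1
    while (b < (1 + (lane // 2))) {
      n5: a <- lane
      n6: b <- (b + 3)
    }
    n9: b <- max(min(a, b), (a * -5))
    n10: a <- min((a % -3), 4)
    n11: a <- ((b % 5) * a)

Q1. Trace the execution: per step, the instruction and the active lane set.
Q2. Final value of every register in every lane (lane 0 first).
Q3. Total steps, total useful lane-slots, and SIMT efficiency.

step 0: b <- 0                       11111111
step 1: eval (b < (1 + (lane // 2))) 11111111
step 2: b <- max(b, 6)               11111111
step 3: b <- (b + 2)                 11111111
step 4: eval (b < (1 + (lane // 2))) 11111111
step 5: b <- 1                       11111111
step 6: eval (b < (1 + (lane // 2))) 11111111
step 7: a <- lane                    00111111
step 8: b <- (b + 3)                 00111111
step 9: eval (b < (1 + (lane // 2))) 00111111
step 10: b <- max(min(a, b), (a * -5)) 11111111
step 11: a <- min((a % -3), 4)        11111111
step 12: a <- ((b % 5) * a)           11111111

Answer: 13 steps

a: -2,-2,-2,0,-8,-4,0,-8
b: 1,1,2,3,4,4,4,4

steps = 13; useful = 98; efficiency = 98/104 = 49/52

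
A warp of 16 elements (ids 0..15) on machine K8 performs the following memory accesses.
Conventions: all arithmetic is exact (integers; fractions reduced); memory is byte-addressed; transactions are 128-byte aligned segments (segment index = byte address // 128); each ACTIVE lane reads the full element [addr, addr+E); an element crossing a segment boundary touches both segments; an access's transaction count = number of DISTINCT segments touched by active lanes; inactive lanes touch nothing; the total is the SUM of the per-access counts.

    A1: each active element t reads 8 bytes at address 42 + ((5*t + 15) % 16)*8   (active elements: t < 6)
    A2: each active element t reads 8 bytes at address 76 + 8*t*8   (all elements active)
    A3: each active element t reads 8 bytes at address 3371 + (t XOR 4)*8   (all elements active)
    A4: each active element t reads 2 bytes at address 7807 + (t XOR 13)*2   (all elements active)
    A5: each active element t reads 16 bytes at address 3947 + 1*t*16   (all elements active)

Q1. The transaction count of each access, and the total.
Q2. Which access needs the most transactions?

A1: 2 transactions
A2: 9 transactions
A3: 2 transactions
A4: 2 transactions
A5: 3 transactions

Answer: 2,9,2,2,3; total 18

Answer: A2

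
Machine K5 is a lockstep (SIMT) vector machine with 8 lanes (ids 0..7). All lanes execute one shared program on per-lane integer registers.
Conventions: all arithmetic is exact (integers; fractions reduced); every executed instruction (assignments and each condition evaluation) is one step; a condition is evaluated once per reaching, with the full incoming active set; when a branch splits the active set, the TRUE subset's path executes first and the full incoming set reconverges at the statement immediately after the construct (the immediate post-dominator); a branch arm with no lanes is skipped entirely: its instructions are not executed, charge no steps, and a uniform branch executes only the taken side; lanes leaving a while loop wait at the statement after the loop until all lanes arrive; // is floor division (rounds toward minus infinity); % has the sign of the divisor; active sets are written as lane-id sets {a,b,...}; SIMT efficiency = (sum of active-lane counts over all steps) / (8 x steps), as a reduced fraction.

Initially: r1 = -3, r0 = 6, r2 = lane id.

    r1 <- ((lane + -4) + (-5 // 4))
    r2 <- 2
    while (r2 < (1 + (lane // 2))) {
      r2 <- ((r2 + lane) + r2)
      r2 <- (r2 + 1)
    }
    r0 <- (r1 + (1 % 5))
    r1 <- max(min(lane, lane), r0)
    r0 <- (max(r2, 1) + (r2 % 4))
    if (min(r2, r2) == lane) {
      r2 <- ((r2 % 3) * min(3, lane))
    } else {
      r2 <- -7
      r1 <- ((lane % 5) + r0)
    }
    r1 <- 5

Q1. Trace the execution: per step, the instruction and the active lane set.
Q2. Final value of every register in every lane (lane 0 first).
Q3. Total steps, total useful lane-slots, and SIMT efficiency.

step 0: r1 <- ((lane + -4) + (-5 // 4)) {0,1,2,3,4,5,6,7}
step 1: r2 <- 2                      {0,1,2,3,4,5,6,7}
step 2: eval (r2 < (1 + (lane // 2))) {0,1,2,3,4,5,6,7}
step 3: r2 <- ((r2 + lane) + r2)     {4,5,6,7}
step 4: r2 <- (r2 + 1)               {4,5,6,7}
step 5: eval (r2 < (1 + (lane // 2))) {4,5,6,7}
step 6: r0 <- (r1 + (1 % 5))         {0,1,2,3,4,5,6,7}
step 7: r1 <- max(min(lane, lane), r0) {0,1,2,3,4,5,6,7}
step 8: r0 <- (max(r2, 1) + (r2 % 4)) {0,1,2,3,4,5,6,7}
step 9: eval (min(r2, r2) == lane)   {0,1,2,3,4,5,6,7}
step 10: r2 <- ((r2 % 3) * min(3, lane)) {2}
step 11: r2 <- -7                     {0,1,3,4,5,6,7}
step 12: r1 <- ((lane % 5) + r0)      {0,1,3,4,5,6,7}
step 13: r1 <- 5                      {0,1,2,3,4,5,6,7}

Answer: 14 steps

r1: 5,5,5,5,5,5,5,5
r0: 4,4,4,4,10,12,14,12
r2: -7,-7,4,-7,-7,-7,-7,-7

steps = 14; useful = 91; efficiency = 91/112 = 13/16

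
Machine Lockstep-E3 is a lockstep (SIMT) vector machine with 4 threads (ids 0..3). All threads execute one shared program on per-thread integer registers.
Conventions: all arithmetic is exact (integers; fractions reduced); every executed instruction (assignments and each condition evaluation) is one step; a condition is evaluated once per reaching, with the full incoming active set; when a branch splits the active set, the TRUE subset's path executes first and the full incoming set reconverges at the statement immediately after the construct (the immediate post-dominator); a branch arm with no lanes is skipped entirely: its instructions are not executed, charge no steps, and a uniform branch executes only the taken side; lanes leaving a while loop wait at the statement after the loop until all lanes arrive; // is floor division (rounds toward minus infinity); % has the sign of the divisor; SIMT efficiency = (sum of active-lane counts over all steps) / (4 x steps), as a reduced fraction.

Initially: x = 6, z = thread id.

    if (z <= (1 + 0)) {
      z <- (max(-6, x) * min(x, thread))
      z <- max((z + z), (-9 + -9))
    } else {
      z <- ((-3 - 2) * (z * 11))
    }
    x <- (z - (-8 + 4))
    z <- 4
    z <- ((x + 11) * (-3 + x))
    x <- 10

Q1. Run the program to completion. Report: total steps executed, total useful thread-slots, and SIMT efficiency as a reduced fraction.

Answer: 8 steps, 26 useful, 13/16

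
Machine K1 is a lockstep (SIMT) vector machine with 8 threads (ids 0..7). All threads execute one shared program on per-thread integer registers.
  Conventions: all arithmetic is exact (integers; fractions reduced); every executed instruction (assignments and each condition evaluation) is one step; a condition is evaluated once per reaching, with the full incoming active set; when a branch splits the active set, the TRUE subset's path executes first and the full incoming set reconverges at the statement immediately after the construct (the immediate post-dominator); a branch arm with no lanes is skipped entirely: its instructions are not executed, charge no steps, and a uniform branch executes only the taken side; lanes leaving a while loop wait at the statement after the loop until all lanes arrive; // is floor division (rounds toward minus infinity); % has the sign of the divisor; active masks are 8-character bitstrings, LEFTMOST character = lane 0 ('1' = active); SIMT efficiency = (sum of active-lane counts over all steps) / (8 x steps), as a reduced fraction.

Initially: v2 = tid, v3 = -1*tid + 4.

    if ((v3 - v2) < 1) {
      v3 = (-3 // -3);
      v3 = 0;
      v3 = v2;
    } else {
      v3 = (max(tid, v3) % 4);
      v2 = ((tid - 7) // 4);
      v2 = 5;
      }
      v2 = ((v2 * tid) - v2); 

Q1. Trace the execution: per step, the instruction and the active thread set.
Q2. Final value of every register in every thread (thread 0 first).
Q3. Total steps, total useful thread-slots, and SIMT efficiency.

step 0: eval ((v3 - v2) < 1)         11111111
step 1: v3 <- (-3 // -3)             00111111
step 2: v3 <- 0                      00111111
step 3: v3 <- v2                     00111111
step 4: v3 <- (max(tid, v3) % 4)     11000000
step 5: v2 <- ((tid - 7) // 4)       11000000
step 6: v2 <- 5                      11000000
step 7: v2 <- ((v2 * tid) - v2)      11111111

Answer: 8 steps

v2: -5,0,2,6,12,20,30,42
v3: 0,3,2,3,4,5,6,7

steps = 8; useful = 40; efficiency = 40/64 = 5/8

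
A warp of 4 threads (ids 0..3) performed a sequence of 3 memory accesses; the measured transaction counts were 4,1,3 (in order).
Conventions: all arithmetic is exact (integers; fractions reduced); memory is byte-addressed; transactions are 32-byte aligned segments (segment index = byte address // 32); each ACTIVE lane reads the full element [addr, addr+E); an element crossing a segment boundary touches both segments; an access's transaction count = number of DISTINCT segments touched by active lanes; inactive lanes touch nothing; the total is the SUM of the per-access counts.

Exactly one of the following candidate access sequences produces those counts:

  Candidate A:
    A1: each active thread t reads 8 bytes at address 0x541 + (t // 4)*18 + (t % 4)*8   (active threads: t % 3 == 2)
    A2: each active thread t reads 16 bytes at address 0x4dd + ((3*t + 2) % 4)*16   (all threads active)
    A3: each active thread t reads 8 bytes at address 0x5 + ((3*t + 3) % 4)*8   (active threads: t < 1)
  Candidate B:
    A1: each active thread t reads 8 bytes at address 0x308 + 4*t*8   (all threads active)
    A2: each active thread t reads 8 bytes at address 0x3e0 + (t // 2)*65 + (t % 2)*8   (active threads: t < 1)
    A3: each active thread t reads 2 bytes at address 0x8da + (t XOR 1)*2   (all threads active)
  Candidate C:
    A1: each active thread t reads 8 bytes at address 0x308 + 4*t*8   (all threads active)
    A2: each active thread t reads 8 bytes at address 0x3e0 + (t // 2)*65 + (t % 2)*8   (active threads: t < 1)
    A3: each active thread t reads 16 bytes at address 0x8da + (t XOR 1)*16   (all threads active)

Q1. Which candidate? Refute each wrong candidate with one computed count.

A: A1 gives 1 transaction, not 4
B: A3 gives 2 transactions, not 3
C: all counts match (4,1,3)

Answer: C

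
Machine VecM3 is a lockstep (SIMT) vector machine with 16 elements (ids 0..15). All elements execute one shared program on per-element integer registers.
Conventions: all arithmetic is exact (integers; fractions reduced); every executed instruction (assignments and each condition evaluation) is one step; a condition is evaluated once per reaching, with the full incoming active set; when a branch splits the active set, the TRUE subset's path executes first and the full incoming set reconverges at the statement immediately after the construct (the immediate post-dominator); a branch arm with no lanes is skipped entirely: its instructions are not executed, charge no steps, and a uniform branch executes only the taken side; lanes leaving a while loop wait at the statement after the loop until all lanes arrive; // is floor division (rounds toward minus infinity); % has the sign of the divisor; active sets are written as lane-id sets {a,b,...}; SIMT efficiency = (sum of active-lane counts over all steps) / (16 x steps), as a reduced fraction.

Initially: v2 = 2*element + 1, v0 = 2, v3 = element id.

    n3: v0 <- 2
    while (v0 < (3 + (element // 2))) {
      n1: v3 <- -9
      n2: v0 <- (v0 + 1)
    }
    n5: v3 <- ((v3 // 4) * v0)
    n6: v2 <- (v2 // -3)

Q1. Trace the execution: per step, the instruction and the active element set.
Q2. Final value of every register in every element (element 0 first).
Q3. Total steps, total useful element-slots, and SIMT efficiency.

step 0: v0 <- 2                      {0,1,2,3,4,5,6,7,8,9,10,11,12,13,14,15}
step 1: eval (v0 < (3 + (element // 2))) {0,1,2,3,4,5,6,7,8,9,10,11,12,13,14,15}
step 2: v3 <- -9                     {0,1,2,3,4,5,6,7,8,9,10,11,12,13,14,15}
step 3: v0 <- (v0 + 1)               {0,1,2,3,4,5,6,7,8,9,10,11,12,13,14,15}
step 4: eval (v0 < (3 + (element // 2))) {0,1,2,3,4,5,6,7,8,9,10,11,12,13,14,15}
step 5: v3 <- -9                     {2,3,4,5,6,7,8,9,10,11,12,13,14,15}
step 6: v0 <- (v0 + 1)               {2,3,4,5,6,7,8,9,10,11,12,13,14,15}
step 7: eval (v0 < (3 + (element // 2))) {2,3,4,5,6,7,8,9,10,11,12,13,14,15}
step 8: v3 <- -9                     {4,5,6,7,8,9,10,11,12,13,14,15}
step 9: v0 <- (v0 + 1)               {4,5,6,7,8,9,10,11,12,13,14,15}
step 10: eval (v0 < (3 + (element // 2))) {4,5,6,7,8,9,10,11,12,13,14,15}
step 11: v3 <- -9                     {6,7,8,9,10,11,12,13,14,15}
step 12: v0 <- (v0 + 1)               {6,7,8,9,10,11,12,13,14,15}
step 13: eval (v0 < (3 + (element // 2))) {6,7,8,9,10,11,12,13,14,15}
step 14: v3 <- -9                     {8,9,10,11,12,13,14,15}
step 15: v0 <- (v0 + 1)               {8,9,10,11,12,13,14,15}
step 16: eval (v0 < (3 + (element // 2))) {8,9,10,11,12,13,14,15}
step 17: v3 <- -9                     {10,11,12,13,14,15}
step 18: v0 <- (v0 + 1)               {10,11,12,13,14,15}
step 19: eval (v0 < (3 + (element // 2))) {10,11,12,13,14,15}
step 20: v3 <- -9                     {12,13,14,15}
step 21: v0 <- (v0 + 1)               {12,13,14,15}
step 22: eval (v0 < (3 + (element // 2))) {12,13,14,15}
step 23: v3 <- -9                     {14,15}
step 24: v0 <- (v0 + 1)               {14,15}
step 25: eval (v0 < (3 + (element // 2))) {14,15}
step 26: v3 <- ((v3 // 4) * v0)       {0,1,2,3,4,5,6,7,8,9,10,11,12,13,14,15}
step 27: v2 <- (v2 // -3)             {0,1,2,3,4,5,6,7,8,9,10,11,12,13,14,15}

Answer: 28 steps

v2: -1,-1,-2,-3,-3,-4,-5,-5,-6,-7,-7,-8,-9,-9,-10,-11
v0: 3,3,4,4,5,5,6,6,7,7,8,8,9,9,10,10
v3: -9,-9,-12,-12,-15,-15,-18,-18,-21,-21,-24,-24,-27,-27,-30,-30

steps = 28; useful = 280; efficiency = 280/448 = 5/8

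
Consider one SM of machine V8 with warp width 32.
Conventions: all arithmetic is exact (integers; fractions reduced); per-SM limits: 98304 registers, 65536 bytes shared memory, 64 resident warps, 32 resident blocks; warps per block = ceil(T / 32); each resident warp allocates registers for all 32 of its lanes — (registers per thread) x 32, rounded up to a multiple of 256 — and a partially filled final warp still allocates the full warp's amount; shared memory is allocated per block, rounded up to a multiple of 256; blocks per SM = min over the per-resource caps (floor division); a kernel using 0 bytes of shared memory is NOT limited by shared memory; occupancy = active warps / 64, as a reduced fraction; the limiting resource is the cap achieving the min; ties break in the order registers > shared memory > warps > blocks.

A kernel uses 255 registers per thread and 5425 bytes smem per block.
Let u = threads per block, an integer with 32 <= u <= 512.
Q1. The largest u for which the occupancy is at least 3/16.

Answer: u = 384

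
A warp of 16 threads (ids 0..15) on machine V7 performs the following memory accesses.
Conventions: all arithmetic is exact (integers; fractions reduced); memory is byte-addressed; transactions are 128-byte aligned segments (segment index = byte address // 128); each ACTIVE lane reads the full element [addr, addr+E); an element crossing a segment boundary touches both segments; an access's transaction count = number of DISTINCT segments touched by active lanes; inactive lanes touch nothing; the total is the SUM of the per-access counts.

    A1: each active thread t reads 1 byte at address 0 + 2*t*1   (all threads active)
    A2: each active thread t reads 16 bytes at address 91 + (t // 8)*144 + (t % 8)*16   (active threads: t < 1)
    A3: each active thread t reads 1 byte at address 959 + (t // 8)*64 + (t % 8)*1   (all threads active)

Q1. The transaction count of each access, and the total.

A1: 1 transaction
A2: 1 transaction
A3: 2 transactions

Answer: 1,1,2; total 4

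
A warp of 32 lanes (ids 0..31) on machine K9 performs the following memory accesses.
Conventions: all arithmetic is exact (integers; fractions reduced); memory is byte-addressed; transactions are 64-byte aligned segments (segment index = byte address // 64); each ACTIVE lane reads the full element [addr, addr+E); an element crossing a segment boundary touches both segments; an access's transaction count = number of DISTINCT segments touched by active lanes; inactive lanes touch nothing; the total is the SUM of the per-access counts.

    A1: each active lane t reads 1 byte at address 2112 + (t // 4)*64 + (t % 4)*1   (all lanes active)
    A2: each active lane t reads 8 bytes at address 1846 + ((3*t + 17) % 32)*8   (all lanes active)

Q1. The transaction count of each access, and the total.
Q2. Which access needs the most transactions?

A1: 8 transactions
A2: 5 transactions

Answer: 8,5; total 13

Answer: A1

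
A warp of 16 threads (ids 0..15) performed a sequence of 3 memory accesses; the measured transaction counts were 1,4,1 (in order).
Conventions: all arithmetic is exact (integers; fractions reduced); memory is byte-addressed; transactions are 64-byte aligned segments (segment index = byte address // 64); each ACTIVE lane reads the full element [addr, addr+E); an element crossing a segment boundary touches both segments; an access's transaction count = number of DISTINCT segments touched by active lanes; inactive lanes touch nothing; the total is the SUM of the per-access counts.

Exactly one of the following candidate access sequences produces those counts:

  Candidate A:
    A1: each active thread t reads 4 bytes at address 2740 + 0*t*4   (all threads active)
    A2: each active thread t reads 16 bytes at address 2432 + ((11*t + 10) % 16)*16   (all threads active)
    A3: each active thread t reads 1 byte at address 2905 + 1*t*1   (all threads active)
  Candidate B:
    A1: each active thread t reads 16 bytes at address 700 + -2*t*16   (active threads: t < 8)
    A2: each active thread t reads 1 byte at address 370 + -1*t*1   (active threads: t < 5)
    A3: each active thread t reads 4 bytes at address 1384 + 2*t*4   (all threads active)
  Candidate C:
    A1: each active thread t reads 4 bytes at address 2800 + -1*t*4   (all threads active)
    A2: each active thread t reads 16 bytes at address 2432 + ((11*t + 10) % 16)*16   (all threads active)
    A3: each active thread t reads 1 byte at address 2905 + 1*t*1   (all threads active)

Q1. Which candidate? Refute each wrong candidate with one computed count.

B: A1 gives 5 transactions, not 1
C: A1 gives 2 transactions, not 1
A: all counts match (1,4,1)

Answer: A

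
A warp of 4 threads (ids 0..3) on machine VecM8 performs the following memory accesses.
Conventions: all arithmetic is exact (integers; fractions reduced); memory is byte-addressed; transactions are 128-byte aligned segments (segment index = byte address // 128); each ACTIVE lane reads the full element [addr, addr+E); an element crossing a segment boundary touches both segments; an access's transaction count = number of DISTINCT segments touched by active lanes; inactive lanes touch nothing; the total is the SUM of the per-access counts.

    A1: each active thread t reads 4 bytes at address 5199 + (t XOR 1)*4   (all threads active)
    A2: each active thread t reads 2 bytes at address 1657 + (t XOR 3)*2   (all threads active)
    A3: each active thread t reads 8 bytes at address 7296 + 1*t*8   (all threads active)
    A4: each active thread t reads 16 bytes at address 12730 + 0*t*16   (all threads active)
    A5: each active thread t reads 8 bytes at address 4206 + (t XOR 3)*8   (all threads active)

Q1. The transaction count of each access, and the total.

A1: 1 transaction
A2: 2 transactions
A3: 1 transaction
A4: 1 transaction
A5: 2 transactions

Answer: 1,2,1,1,2; total 7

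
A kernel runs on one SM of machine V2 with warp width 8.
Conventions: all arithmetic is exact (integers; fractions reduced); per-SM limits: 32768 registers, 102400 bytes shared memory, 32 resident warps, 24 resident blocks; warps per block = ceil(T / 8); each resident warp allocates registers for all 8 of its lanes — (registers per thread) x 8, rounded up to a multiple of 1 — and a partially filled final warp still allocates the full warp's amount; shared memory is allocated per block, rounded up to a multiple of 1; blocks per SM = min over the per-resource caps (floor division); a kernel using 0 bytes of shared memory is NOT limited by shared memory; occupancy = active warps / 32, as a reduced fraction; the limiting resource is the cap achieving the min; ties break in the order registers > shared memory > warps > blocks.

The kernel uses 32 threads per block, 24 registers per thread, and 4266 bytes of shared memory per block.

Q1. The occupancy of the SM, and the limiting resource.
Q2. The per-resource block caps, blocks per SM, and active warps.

Answer: occupancy 1, limited by warps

registers: 42 blocks
shared memory: 24 blocks
warps: 8 blocks
blocks: 24 blocks

Answer: 8 blocks, 32 active warps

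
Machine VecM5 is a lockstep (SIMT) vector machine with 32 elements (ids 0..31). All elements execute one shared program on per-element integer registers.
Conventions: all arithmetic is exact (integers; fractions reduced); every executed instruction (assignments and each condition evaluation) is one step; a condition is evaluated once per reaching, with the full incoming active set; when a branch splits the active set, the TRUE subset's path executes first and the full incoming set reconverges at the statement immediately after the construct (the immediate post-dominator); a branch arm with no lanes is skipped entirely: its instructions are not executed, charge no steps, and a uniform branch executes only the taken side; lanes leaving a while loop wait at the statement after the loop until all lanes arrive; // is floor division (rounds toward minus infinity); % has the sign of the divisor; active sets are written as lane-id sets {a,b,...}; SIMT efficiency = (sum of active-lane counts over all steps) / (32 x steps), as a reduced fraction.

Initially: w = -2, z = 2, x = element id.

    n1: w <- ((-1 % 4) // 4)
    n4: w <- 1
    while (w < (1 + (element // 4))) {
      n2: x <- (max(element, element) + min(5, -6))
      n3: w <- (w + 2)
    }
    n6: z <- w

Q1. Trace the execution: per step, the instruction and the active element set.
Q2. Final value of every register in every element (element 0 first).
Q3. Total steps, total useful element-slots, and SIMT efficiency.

step 0: w <- ((-1 % 4) // 4)         {0,1,2,3,4,5,6,7,8,9,10,11,12,13,14,15,16,17,18,19,20,21,22,23,24,25,26,27,28,29,30,31}
step 1: w <- 1                       {0,1,2,3,4,5,6,7,8,9,10,11,12,13,14,15,16,17,18,19,20,21,22,23,24,25,26,27,28,29,30,31}
step 2: eval (w < (1 + (element // 4))) {0,1,2,3,4,5,6,7,8,9,10,11,12,13,14,15,16,17,18,19,20,21,22,23,24,25,26,27,28,29,30,31}
step 3: x <- (max(element, element) + min(5, -6)) {4,5,6,7,8,9,10,11,12,13,14,15,16,17,18,19,20,21,22,23,24,25,26,27,28,29,30,31}
step 4: w <- (w + 2)                 {4,5,6,7,8,9,10,11,12,13,14,15,16,17,18,19,20,21,22,23,24,25,26,27,28,29,30,31}
step 5: eval (w < (1 + (element // 4))) {4,5,6,7,8,9,10,11,12,13,14,15,16,17,18,19,20,21,22,23,24,25,26,27,28,29,30,31}
step 6: x <- (max(element, element) + min(5, -6)) {12,13,14,15,16,17,18,19,20,21,22,23,24,25,26,27,28,29,30,31}
step 7: w <- (w + 2)                 {12,13,14,15,16,17,18,19,20,21,22,23,24,25,26,27,28,29,30,31}
step 8: eval (w < (1 + (element // 4))) {12,13,14,15,16,17,18,19,20,21,22,23,24,25,26,27,28,29,30,31}
step 9: x <- (max(element, element) + min(5, -6)) {20,21,22,23,24,25,26,27,28,29,30,31}
step 10: w <- (w + 2)                 {20,21,22,23,24,25,26,27,28,29,30,31}
step 11: eval (w < (1 + (element // 4))) {20,21,22,23,24,25,26,27,28,29,30,31}
step 12: x <- (max(element, element) + min(5, -6)) {28,29,30,31}
step 13: w <- (w + 2)                 {28,29,30,31}
step 14: eval (w < (1 + (element // 4))) {28,29,30,31}
step 15: z <- w                       {0,1,2,3,4,5,6,7,8,9,10,11,12,13,14,15,16,17,18,19,20,21,22,23,24,25,26,27,28,29,30,31}

Answer: 16 steps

w: 1,1,1,1,3,3,3,3,3,3,3,3,5,5,5,5,5,5,5,5,7,7,7,7,7,7,7,7,9,9,9,9
z: 1,1,1,1,3,3,3,3,3,3,3,3,5,5,5,5,5,5,5,5,7,7,7,7,7,7,7,7,9,9,9,9
x: 0,1,2,3,-2,-1,0,1,2,3,4,5,6,7,8,9,10,11,12,13,14,15,16,17,18,19,20,21,22,23,24,25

steps = 16; useful = 320; efficiency = 320/512 = 5/8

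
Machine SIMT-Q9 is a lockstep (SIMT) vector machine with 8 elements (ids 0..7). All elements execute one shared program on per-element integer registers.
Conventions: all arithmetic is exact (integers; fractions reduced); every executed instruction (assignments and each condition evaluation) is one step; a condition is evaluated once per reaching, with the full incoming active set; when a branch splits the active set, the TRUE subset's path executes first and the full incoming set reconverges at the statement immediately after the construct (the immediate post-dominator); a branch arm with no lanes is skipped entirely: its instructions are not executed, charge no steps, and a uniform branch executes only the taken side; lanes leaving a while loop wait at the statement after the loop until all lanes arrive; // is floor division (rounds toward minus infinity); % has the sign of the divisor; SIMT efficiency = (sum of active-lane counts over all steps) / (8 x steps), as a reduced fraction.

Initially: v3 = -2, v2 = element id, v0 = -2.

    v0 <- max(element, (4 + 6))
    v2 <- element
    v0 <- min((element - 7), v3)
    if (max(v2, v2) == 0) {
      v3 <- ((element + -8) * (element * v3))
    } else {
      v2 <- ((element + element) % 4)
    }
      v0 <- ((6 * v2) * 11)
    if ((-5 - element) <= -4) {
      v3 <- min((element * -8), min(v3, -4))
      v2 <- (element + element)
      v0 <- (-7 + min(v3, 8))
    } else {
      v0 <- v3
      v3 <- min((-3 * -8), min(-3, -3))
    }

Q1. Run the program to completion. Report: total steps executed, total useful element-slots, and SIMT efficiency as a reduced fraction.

Answer: 11 steps, 80 useful, 10/11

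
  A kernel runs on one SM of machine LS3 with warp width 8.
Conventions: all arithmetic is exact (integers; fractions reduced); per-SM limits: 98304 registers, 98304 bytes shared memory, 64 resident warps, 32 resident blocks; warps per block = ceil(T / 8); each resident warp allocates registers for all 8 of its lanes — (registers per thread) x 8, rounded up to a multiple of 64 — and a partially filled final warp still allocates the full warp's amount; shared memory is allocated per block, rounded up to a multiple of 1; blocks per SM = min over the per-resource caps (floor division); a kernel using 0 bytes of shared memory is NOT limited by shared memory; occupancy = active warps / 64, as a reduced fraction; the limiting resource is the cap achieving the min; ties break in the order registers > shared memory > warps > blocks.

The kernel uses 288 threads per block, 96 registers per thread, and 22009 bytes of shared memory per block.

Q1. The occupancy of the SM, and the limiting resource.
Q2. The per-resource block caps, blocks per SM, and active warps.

Answer: occupancy 9/16, limited by warps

registers: 3 blocks
shared memory: 4 blocks
warps: 1 block
blocks: 32 blocks

Answer: 1 block, 36 active warps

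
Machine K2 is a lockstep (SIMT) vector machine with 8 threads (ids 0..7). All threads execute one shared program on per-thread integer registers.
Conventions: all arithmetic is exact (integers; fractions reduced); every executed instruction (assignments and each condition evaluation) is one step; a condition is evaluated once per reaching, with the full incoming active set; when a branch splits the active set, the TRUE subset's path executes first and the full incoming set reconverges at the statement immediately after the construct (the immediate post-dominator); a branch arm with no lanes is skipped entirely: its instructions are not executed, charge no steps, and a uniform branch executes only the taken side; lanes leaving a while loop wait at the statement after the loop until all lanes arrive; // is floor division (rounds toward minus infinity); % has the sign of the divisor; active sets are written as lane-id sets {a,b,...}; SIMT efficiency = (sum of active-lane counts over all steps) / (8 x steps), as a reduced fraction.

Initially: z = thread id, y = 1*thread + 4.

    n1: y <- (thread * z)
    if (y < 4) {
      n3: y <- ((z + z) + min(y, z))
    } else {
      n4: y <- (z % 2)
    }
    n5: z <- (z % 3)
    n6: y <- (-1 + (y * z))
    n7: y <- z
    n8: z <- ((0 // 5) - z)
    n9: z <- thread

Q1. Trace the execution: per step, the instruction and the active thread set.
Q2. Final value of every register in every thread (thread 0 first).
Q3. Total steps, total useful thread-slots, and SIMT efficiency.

step 0: y <- (thread * z)            {0,1,2,3,4,5,6,7}
step 1: eval (y < 4)                 {0,1,2,3,4,5,6,7}
step 2: y <- ((z + z) + min(y, z))   {0,1}
step 3: y <- (z % 2)                 {2,3,4,5,6,7}
step 4: z <- (z % 3)                 {0,1,2,3,4,5,6,7}
step 5: y <- (-1 + (y * z))          {0,1,2,3,4,5,6,7}
step 6: y <- z                       {0,1,2,3,4,5,6,7}
step 7: z <- ((0 // 5) - z)          {0,1,2,3,4,5,6,7}
step 8: z <- thread                  {0,1,2,3,4,5,6,7}

Answer: 9 steps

z: 0,1,2,3,4,5,6,7
y: 0,1,2,0,1,2,0,1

steps = 9; useful = 64; efficiency = 64/72 = 8/9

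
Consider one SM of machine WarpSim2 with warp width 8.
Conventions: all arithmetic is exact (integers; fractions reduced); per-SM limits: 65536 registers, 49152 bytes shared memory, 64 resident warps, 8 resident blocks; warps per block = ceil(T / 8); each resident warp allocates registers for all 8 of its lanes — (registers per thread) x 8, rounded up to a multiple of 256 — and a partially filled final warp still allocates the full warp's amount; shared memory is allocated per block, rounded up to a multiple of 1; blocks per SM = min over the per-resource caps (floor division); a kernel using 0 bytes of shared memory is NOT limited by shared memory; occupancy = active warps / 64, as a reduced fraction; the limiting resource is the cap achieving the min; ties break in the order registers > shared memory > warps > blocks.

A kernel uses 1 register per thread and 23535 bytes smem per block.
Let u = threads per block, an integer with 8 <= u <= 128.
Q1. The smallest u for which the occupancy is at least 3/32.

Answer: u = 17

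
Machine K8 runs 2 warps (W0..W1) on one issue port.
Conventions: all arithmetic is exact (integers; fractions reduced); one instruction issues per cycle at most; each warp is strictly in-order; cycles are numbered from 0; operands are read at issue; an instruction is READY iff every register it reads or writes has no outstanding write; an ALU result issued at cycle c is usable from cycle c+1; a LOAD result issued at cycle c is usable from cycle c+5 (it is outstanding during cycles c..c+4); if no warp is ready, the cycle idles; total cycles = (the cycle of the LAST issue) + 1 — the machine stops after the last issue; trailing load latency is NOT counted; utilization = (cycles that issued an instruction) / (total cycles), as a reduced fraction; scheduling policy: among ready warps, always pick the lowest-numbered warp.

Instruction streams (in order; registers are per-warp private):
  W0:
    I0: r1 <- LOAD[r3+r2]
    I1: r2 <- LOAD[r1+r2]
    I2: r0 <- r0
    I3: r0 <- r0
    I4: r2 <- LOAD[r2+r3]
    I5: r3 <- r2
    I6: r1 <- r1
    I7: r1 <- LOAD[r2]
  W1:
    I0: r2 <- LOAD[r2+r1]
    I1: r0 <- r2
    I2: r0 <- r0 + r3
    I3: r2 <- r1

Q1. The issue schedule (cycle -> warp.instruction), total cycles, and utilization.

cycle 0: W0.I0
cycle 1: W1.I0
cycle 2: idle
cycle 3: idle
cycle 4: idle
cycle 5: W0.I1
cycle 6: W0.I2
cycle 7: W0.I3
cycle 8: W1.I1
cycle 9: W1.I2
cycle 10: W0.I4
cycle 11: W1.I3
cycle 12: idle
cycle 13: idle
cycle 14: idle
cycle 15: W0.I5
cycle 16: W0.I6
cycle 17: W0.I7

Answer: 18 cycles, utilization 2/3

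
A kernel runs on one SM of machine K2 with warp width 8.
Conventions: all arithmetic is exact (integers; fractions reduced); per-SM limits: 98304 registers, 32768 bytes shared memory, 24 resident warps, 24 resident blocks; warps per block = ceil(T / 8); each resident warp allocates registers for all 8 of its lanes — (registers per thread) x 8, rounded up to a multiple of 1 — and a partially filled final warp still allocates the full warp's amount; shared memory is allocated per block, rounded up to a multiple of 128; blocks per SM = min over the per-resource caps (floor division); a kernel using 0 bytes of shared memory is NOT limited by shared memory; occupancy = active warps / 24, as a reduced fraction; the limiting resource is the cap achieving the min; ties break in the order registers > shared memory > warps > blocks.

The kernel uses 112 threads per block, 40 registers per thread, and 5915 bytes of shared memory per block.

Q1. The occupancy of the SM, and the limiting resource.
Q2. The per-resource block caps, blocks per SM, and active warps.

Answer: occupancy 7/12, limited by warps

registers: 21 blocks
shared memory: 5 blocks
warps: 1 block
blocks: 24 blocks

Answer: 1 block, 14 active warps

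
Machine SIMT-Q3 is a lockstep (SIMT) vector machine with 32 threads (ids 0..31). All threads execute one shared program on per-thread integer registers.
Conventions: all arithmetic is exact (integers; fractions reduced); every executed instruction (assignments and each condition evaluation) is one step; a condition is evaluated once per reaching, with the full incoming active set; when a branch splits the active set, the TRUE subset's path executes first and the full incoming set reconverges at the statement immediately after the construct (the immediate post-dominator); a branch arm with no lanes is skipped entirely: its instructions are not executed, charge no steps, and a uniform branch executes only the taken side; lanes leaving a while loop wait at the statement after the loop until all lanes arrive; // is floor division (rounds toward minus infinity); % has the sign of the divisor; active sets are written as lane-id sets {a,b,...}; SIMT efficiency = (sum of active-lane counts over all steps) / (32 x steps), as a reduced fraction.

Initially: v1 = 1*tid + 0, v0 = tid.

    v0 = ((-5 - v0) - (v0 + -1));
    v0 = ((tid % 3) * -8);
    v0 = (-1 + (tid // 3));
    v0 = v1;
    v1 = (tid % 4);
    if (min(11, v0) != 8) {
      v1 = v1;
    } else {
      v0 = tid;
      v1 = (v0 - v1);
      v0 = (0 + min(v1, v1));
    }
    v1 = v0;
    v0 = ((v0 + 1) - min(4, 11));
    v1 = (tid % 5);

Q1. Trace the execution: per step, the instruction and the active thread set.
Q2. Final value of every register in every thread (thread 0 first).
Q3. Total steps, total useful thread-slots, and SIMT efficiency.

step 0: v0 <- ((-5 - v0) - (v0 + -1)) {0,1,2,3,4,5,6,7,8,9,10,11,12,13,14,15,16,17,18,19,20,21,22,23,24,25,26,27,28,29,30,31}
step 1: v0 <- ((tid % 3) * -8)       {0,1,2,3,4,5,6,7,8,9,10,11,12,13,14,15,16,17,18,19,20,21,22,23,24,25,26,27,28,29,30,31}
step 2: v0 <- (-1 + (tid // 3))      {0,1,2,3,4,5,6,7,8,9,10,11,12,13,14,15,16,17,18,19,20,21,22,23,24,25,26,27,28,29,30,31}
step 3: v0 <- v1                     {0,1,2,3,4,5,6,7,8,9,10,11,12,13,14,15,16,17,18,19,20,21,22,23,24,25,26,27,28,29,30,31}
step 4: v1 <- (tid % 4)              {0,1,2,3,4,5,6,7,8,9,10,11,12,13,14,15,16,17,18,19,20,21,22,23,24,25,26,27,28,29,30,31}
step 5: eval (min(11, v0) != 8)      {0,1,2,3,4,5,6,7,8,9,10,11,12,13,14,15,16,17,18,19,20,21,22,23,24,25,26,27,28,29,30,31}
step 6: v1 <- v1                     {0,1,2,3,4,5,6,7,9,10,11,12,13,14,15,16,17,18,19,20,21,22,23,24,25,26,27,28,29,30,31}
step 7: v0 <- tid                    {8}
step 8: v1 <- (v0 - v1)              {8}
step 9: v0 <- (0 + min(v1, v1))      {8}
step 10: v1 <- v0                     {0,1,2,3,4,5,6,7,8,9,10,11,12,13,14,15,16,17,18,19,20,21,22,23,24,25,26,27,28,29,30,31}
step 11: v0 <- ((v0 + 1) - min(4, 11)) {0,1,2,3,4,5,6,7,8,9,10,11,12,13,14,15,16,17,18,19,20,21,22,23,24,25,26,27,28,29,30,31}
step 12: v1 <- (tid % 5)              {0,1,2,3,4,5,6,7,8,9,10,11,12,13,14,15,16,17,18,19,20,21,22,23,24,25,26,27,28,29,30,31}

Answer: 13 steps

v1: 0,1,2,3,4,0,1,2,3,4,0,1,2,3,4,0,1,2,3,4,0,1,2,3,4,0,1,2,3,4,0,1
v0: -3,-2,-1,0,1,2,3,4,5,6,7,8,9,10,11,12,13,14,15,16,17,18,19,20,21,22,23,24,25,26,27,28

steps = 13; useful = 322; efficiency = 322/416 = 161/208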